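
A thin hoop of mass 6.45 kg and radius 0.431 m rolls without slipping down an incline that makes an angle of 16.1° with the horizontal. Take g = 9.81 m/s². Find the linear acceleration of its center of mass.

Translation along the incline: Mg sinθ − f = Ma.
Rotation about the center: fR = Iα with I = MR². No-slip gives a = αR, so f = (I/R²)a = M a.
Substituting: Mg sinθ = (1 + 1.000)Ma, so a = g sinθ/(1 + 1.000) = (9.81) sin 16.1° / 2.000 = 1.360 m/s².

a ≈ 1.36 m/s²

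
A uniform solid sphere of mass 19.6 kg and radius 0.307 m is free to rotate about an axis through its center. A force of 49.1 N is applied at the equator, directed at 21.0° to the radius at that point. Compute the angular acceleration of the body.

I = (2/5)MR² = (2/5)(19.6)(0.307)² = 0.7389 kg·m².
Only the tangential component produces torque: τ = F R sinθ = (49.1)(0.307) sin 21.0° = 5.402 N·m.
Newton's second law for rotation, τ = Iα, gives α = τ/I = 5.402/0.7389 = 7.311 rad/s².

α ≈ 7.31 rad/s²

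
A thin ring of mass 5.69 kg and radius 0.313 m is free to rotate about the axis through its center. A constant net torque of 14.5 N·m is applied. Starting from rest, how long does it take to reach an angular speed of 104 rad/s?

t ≈ 4.00 s

I = MR² = (5.69)(0.313)² = 0.5574 kg·m².
α = τ/I = 14.5/0.5574 = 26.01 rad/s².
ω = αt ⇒ t = ω/α = 104/26.01 = 3.998 s.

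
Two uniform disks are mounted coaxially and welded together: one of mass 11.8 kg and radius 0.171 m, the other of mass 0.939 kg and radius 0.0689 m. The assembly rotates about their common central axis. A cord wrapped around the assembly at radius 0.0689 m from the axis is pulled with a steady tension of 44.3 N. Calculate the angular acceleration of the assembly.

I = ½M₁R₁² + ½M₂R₂² = ½(11.8)(0.171)² + ½(0.939)(0.0689)² = 0.1748 kg·m².
τ = F r = (44.3)(0.0689) = 3.052 N·m.
α = τ/I = 3.052/0.1748 = 17.47 rad/s².

α ≈ 17.5 rad/s²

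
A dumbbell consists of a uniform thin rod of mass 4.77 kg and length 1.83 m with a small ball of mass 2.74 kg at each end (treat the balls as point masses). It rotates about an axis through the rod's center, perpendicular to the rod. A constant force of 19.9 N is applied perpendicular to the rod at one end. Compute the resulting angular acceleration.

I_rod = (1/12)ML² = (1/12)(4.77)(1.83)² = 1.331 kg·m².
I_balls = 2·m·(L/2)² = 2(2.74)(0.9150)² = 4.588 kg·m².
Total I = 5.919 kg·m².
τ = F·(L/2) = (19.9)(0.915) = 18.21 N·m.
α = τ/I = 18.21/5.919 = 3.076 rad/s².

α ≈ 3.08 rad/s²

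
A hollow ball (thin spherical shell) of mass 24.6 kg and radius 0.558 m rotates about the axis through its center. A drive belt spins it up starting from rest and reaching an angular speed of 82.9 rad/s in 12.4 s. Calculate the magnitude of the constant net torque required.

I = (2/3)MR² = (2/3)(24.6)(0.558)² = 5.106 kg·m².
α = Δω/Δt = (82.9 − 0)/12.4 = 6.685 rad/s².
τ = Iα = (5.106)(6.685) = 34.14 N·m.

τ ≈ 34.1 N·m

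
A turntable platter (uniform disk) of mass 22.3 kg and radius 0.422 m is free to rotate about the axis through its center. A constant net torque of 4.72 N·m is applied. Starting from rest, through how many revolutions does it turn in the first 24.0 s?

≈ 109 revolutions

I = ½MR² = (1/2)(22.3)(0.422)² = 1.986 kg·m².
α = τ/I = 4.72/1.986 = 2.377 rad/s².
θ = ½αt² = ½(2.377)(24.0)² = 684.6 rad.
Revolutions = θ/(2π) = 109.0.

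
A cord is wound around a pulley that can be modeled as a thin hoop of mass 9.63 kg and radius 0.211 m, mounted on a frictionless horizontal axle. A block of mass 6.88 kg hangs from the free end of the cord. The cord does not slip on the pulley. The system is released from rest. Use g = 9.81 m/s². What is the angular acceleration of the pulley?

I = MR² = (9.63)(0.211)² = 0.4287 kg·m².
Block: mg − T = ma. Pulley: TR = Iα. No-slip: a = αR, so T = (I/R²)a = 9.630·a.
Then mg = (m + 9.630)a, so a = (6.88)(9.81)/(6.88 + 9.630) = 4.088 m/s².
α = a/R = 4.088/0.211 = 19.37 rad/s².

α ≈ 19.4 rad/s²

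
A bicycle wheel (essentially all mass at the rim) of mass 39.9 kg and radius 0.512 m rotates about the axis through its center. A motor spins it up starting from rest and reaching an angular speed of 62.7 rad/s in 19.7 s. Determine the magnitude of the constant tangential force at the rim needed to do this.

F ≈ 65.0 N

I = MR² = (39.9)(0.512)² = 10.46 kg·m².
α = Δω/Δt = (62.7 − 0)/19.7 = 3.183 rad/s².
The required torque is τ = Iα = (10.46)(3.183) = 33.29 N·m.
A tangential force at the rim gives τ = FR, so F = τ/R = 33.29/0.512 = 65.02 N.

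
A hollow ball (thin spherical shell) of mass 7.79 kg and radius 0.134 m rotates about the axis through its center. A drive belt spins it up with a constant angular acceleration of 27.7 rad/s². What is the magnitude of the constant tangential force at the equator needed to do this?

F ≈ 19.3 N

I = (2/3)MR² = (2/3)(7.79)(0.134)² = 0.09325 kg·m².
The required torque is τ = Iα = (0.09325)(27.70) = 2.583 N·m.
A tangential force at the equator gives τ = FR, so F = τ/R = 2.583/0.134 = 19.28 N.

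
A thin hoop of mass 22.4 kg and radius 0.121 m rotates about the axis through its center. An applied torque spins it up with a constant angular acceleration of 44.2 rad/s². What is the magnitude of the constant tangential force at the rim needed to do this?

F ≈ 120 N

I = MR² = (22.4)(0.121)² = 0.3280 kg·m².
The required torque is τ = Iα = (0.3280)(44.20) = 14.50 N·m.
A tangential force at the rim gives τ = FR, so F = τ/R = 14.50/0.121 = 119.8 N.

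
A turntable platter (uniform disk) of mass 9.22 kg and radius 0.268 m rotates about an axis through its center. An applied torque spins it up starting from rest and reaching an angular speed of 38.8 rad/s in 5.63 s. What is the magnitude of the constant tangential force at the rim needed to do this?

F ≈ 8.51 N

I = ½MR² = (1/2)(9.22)(0.268)² = 0.3311 kg·m².
α = Δω/Δt = (38.8 − 0)/5.63 = 6.892 rad/s².
The required torque is τ = Iα = (0.3311)(6.892) = 2.282 N·m.
A tangential force at the rim gives τ = FR, so F = τ/R = 2.282/0.268 = 8.514 N.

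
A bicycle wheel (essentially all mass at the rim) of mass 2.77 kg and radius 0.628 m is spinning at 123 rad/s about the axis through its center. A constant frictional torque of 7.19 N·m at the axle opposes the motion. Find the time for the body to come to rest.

I = MR² = (2.77)(0.628)² = 1.092 kg·m².
The net torque has magnitude 7.19 N·m, opposing ω.
|α| = τ/I = 7.190/1.092 = 6.582 rad/s² (deceleration).
0 = ω₀ − |α|t ⇒ t = ω₀/|α| = 123/6.582 = 18.69 s.

t ≈ 18.7 s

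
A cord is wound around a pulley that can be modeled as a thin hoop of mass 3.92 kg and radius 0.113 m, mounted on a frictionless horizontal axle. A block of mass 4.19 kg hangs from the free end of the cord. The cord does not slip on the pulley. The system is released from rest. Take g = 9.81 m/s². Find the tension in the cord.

T ≈ 19.9 N

I = MR² = (3.92)(0.113)² = 0.05005 kg·m².
Block: mg − T = ma. Pulley: TR = Iα. No-slip: a = αR, so T = (I/R²)a = 3.920·a.
Then mg = (m + 3.920)a, so a = (4.19)(9.81)/(4.19 + 3.920) = 5.068 m/s².
T = 3.920·a = 19.87 N.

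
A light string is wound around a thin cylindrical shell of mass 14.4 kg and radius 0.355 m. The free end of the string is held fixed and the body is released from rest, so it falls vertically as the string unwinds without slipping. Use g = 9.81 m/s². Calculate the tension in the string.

T ≈ 70.6 N

Translation: Mg − T = Ma. Rotation about the center: TR = Iα with I = MR².
With a = αR: T = (I/R²)a = M a, so Mg = (1 + 1.000)Ma.
a = g/(1 + 1.000) = 9.81/2.000 = 4.905 m/s².
T = 1.000·M·a = (1.000)(14.4)(4.905) = 70.63 N.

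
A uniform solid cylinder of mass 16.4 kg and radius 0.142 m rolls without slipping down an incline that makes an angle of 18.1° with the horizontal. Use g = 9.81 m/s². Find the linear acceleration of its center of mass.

Translation along the incline: Mg sinθ − f = Ma.
Rotation about the center: fR = Iα with I = ½MR². No-slip gives a = αR, so f = (I/R²)a = (1/2)M a.
Substituting: Mg sinθ = (1 + 0.5000)Ma, so a = g sinθ/(1 + 0.5000) = (9.81) sin 18.1° / 1.500 = 2.032 m/s².

a ≈ 2.03 m/s²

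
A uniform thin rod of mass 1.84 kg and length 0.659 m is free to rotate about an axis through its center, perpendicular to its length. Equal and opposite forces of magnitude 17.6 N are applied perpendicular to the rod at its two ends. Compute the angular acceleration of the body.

α ≈ 174 rad/s²

I = (1/12)ML² = (1/12)(1.84)(0.659)² = 0.06659 kg·m².
The couple gives τ = F·(L/2) + F·(L/2) = F L = (17.6)(0.659) = 11.60 N·m.
From τ = Iα: α = 11.60/0.06659 = 174.2 rad/s².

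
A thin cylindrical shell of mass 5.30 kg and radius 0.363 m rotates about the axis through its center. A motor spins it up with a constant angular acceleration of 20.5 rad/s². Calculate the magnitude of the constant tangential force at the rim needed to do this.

I = MR² = (5.30)(0.363)² = 0.6984 kg·m².
The required torque is τ = Iα = (0.6984)(20.50) = 14.32 N·m.
A tangential force at the rim gives τ = FR, so F = τ/R = 14.32/0.363 = 39.44 N.

F ≈ 39.4 N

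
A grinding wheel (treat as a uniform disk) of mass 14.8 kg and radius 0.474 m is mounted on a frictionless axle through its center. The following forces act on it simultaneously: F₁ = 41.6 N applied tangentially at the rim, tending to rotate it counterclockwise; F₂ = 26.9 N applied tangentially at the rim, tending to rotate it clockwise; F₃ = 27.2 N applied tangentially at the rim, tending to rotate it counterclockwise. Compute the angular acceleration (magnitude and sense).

α ≈ 11.9 rad/s², counterclockwise

I = ½MR² = (1/2)(14.8)(0.474)² = 1.663 kg·m².
Taking counterclockwise as positive: τ₁ = +(41.6)(0.474) = +19.72 N·m; τ₂ = −(26.9)(0.474) = −12.75 N·m; τ₃ = +(27.2)(0.474) = +12.89 N·m.
Net torque τ = 19.86 N·m.
α = τ/I = 19.86/1.663 = 11.95 rad/s².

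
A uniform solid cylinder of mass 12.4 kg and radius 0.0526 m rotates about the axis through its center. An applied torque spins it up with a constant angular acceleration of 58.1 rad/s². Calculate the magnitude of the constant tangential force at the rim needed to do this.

I = ½MR² = (1/2)(12.4)(0.0526)² = 0.01715 kg·m².
The required torque is τ = Iα = (0.01715)(58.10) = 0.9966 N·m.
A tangential force at the rim gives τ = FR, so F = τ/R = 0.9966/0.0526 = 18.95 N.

F ≈ 18.9 N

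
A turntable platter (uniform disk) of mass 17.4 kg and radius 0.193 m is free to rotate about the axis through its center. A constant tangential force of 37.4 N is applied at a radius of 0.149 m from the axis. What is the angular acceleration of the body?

α ≈ 17.2 rad/s²

I = ½MR² = (1/2)(17.4)(0.193)² = 0.3241 kg·m².
τ = F·r = (37.4)(0.149) = 5.573 N·m.
Newton's second law for rotation, τ = Iα, gives α = τ/I = 5.573/0.3241 = 17.20 rad/s².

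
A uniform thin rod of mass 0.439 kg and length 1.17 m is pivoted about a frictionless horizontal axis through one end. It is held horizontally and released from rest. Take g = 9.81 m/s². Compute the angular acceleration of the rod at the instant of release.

α ≈ 12.6 rad/s²

About the pivot, I = (1/3)ML² = (1/3)(0.439)(1.17)² = 0.2003 kg·m².
The weight acts at the center, a distance L/2 = 0.5850 m from the pivot; τ = Mg(L/2) = 2.519 N·m.
α = τ/I = 2.519/0.2003 = 12.58 rad/s².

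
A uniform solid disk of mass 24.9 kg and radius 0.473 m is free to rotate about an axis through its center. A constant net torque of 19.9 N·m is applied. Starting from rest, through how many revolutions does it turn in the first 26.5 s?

I = ½MR² = (1/2)(24.9)(0.473)² = 2.785 kg·m².
α = τ/I = 19.9/2.785 = 7.144 rad/s².
θ = ½αt² = ½(7.144)(26.5)² = 2509 rad.
Revolutions = θ/(2π) = 399.2.

≈ 399 revolutions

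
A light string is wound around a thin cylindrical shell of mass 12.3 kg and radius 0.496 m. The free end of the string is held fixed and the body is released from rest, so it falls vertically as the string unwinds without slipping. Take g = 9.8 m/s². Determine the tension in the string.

T ≈ 60.3 N

Translation: Mg − T = Ma. Rotation about the center: TR = Iα with I = MR².
With a = αR: T = (I/R²)a = M a, so Mg = (1 + 1.000)Ma.
a = g/(1 + 1.000) = 9.8/2.000 = 4.900 m/s².
T = 1.000·M·a = (1.000)(12.3)(4.900) = 60.27 N.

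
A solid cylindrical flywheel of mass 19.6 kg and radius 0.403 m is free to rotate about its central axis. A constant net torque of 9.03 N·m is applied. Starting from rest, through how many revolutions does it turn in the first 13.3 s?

≈ 79.9 revolutions

I = ½MR² = (1/2)(19.6)(0.403)² = 1.592 kg·m².
α = τ/I = 9.03/1.592 = 5.674 rad/s².
θ = ½αt² = ½(5.674)(13.3)² = 501.8 rad.
Revolutions = θ/(2π) = 79.86.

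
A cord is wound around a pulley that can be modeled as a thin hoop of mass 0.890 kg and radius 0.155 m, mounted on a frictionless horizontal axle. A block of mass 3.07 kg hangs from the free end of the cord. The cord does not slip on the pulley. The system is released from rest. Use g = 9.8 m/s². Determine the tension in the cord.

T ≈ 6.76 N

I = MR² = (0.890)(0.155)² = 0.02138 kg·m².
Block: mg − T = ma. Pulley: TR = Iα. No-slip: a = αR, so T = (I/R²)a = 0.8900·a.
Then mg = (m + 0.8900)a, so a = (3.07)(9.8)/(3.07 + 0.8900) = 7.597 m/s².
T = 0.8900·a = 6.762 N.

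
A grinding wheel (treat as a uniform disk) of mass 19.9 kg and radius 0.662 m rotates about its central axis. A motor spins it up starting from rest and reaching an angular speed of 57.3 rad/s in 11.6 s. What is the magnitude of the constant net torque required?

I = ½MR² = (1/2)(19.9)(0.662)² = 4.361 kg·m².
α = Δω/Δt = (57.3 − 0)/11.6 = 4.940 rad/s².
τ = Iα = (4.361)(4.940) = 21.54 N·m.

τ ≈ 21.5 N·m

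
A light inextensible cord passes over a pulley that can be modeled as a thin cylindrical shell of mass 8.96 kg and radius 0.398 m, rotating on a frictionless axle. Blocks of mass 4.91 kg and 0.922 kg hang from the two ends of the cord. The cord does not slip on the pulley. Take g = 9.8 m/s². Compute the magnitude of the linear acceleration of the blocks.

a ≈ 2.64 m/s²

I = MR² = (8.96)(0.398)² = 1.419 kg·m².
Heavier block: m₁g − T₁ = m₁a. Lighter block: T₂ − m₂g = m₂a.
Pulley: (T₁ − T₂)R = Iα = I(a/R), so T₁ − T₂ = (I/R²)a = 1·M_p a = 8.960·a.
Adding the three: (m₁ − m₂)g = (m₁ + m₂ + 8.960)a, so a = (4.91 − 0.922)(9.8)/(4.91 + 0.922 + 8.960) = 2.642 m/s².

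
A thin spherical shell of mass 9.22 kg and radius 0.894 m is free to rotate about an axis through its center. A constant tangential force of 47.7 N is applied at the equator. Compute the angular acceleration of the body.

I = (2/3)MR² = (2/3)(9.22)(0.894)² = 4.913 kg·m².
τ = F R = (47.7)(0.894) = 42.64 N·m.
Newton's second law for rotation, τ = Iα, gives α = τ/I = 42.64/4.913 = 8.680 rad/s².

α ≈ 8.68 rad/s²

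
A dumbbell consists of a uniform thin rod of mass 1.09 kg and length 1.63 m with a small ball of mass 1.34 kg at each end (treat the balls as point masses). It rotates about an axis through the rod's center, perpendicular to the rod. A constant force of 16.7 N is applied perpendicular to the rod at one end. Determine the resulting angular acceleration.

α ≈ 6.73 rad/s²

I_rod = (1/12)ML² = (1/12)(1.09)(1.63)² = 0.2413 kg·m².
I_balls = 2·m·(L/2)² = 2(1.34)(0.8150)² = 1.780 kg·m².
Total I = 2.021 kg·m².
τ = F·(L/2) = (16.7)(0.815) = 13.61 N·m.
α = τ/I = 13.61/2.021 = 6.733 rad/s².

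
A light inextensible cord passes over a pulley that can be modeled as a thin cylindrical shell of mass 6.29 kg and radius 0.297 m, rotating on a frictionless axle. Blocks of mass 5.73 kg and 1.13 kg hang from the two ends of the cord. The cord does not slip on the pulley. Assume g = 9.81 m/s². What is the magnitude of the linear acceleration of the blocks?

a ≈ 3.43 m/s²

I = MR² = (6.29)(0.297)² = 0.5548 kg·m².
Heavier block: m₁g − T₁ = m₁a. Lighter block: T₂ − m₂g = m₂a.
Pulley: (T₁ − T₂)R = Iα = I(a/R), so T₁ − T₂ = (I/R²)a = 1·M_p a = 6.290·a.
Adding the three: (m₁ − m₂)g = (m₁ + m₂ + 6.290)a, so a = (5.73 − 1.13)(9.81)/(5.73 + 1.13 + 6.290) = 3.432 m/s².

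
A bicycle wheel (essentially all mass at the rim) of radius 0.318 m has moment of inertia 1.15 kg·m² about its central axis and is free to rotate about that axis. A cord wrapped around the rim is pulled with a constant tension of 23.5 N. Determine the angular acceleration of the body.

τ = F R = (23.5)(0.318) = 7.473 N·m.
Newton's second law for rotation, τ = Iα, gives α = τ/I = 7.473/1.150 = 6.498 rad/s².

α ≈ 6.50 rad/s²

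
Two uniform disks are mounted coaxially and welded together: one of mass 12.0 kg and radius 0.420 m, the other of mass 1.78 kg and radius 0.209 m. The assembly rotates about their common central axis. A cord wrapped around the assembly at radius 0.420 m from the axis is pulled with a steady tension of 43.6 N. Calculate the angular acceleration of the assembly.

α ≈ 16.7 rad/s²

I = ½M₁R₁² + ½M₂R₂² = ½(12.0)(0.420)² + ½(1.78)(0.209)² = 1.097 kg·m².
τ = F r = (43.6)(0.420) = 18.31 N·m.
α = τ/I = 18.31/1.097 = 16.69 rad/s².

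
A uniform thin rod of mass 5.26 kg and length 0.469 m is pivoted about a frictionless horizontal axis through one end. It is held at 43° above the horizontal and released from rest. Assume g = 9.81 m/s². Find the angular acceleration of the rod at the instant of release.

About the pivot, I = (1/3)ML² = (1/3)(5.26)(0.469)² = 0.3857 kg·m².
The weight acts at the center, a distance L/2 = 0.2345 m from the pivot; τ = Mg(L/2) cos 43° = 8.850 N·m.
α = τ/I = 8.850/0.3857 = 22.95 rad/s².

α ≈ 22.9 rad/s²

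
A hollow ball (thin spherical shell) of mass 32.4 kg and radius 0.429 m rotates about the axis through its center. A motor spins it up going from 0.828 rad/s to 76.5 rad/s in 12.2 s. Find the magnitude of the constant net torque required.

τ ≈ 24.7 N·m

I = (2/3)MR² = (2/3)(32.4)(0.429)² = 3.975 kg·m².
α = Δω/Δt = (76.5 − 0.828)/12.2 = 6.203 rad/s².
τ = Iα = (3.975)(6.203) = 24.66 N·m.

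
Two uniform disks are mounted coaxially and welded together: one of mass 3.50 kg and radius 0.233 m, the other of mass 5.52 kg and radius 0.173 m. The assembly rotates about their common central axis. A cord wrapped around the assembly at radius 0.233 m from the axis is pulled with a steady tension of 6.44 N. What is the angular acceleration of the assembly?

I = ½M₁R₁² + ½M₂R₂² = ½(3.50)(0.233)² + ½(5.52)(0.173)² = 0.1776 kg·m².
τ = F r = (6.44)(0.233) = 1.501 N·m.
α = τ/I = 1.501/0.1776 = 8.448 rad/s².

α ≈ 8.45 rad/s²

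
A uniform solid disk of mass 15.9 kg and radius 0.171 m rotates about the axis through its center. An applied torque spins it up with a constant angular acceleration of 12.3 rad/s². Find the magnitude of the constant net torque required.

τ ≈ 2.86 N·m

I = ½MR² = (1/2)(15.9)(0.171)² = 0.2325 kg·m².
τ = Iα = (0.2325)(12.30) = 2.859 N·m.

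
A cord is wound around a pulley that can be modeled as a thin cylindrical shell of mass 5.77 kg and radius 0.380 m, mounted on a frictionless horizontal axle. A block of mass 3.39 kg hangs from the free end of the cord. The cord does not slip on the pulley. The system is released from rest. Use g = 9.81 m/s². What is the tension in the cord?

T ≈ 20.9 N

I = MR² = (5.77)(0.380)² = 0.8332 kg·m².
Block: mg − T = ma. Pulley: TR = Iα. No-slip: a = αR, so T = (I/R²)a = 5.770·a.
Then mg = (m + 5.770)a, so a = (3.39)(9.81)/(3.39 + 5.770) = 3.631 m/s².
T = 5.770·a = 20.95 N.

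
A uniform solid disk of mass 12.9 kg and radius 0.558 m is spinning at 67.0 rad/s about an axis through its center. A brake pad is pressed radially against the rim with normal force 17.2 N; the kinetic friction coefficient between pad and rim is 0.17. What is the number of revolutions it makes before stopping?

I = ½MR² = (1/2)(12.9)(0.558)² = 2.008 kg·m².
Friction force f = μN = (0.17)(17.2) = 2.924 N at the rim; torque magnitude τ = fR = 1.632 N·m, opposing ω.
|α| = τ/I = 1.632/2.008 = 0.8124 rad/s² (deceleration).
ω² = ω₀² − 2|α|θ with ω = 0 ⇒ θ = ω₀²/(2|α|) = 2763 rad = 439.7 rev.

≈ 440 revolutions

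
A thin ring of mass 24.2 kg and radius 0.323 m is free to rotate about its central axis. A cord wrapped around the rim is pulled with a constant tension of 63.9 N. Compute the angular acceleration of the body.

I = MR² = (24.2)(0.323)² = 2.525 kg·m².
τ = F R = (63.9)(0.323) = 20.64 N·m.
Newton's second law for rotation, τ = Iα, gives α = τ/I = 20.64/2.525 = 8.175 rad/s².

α ≈ 8.17 rad/s²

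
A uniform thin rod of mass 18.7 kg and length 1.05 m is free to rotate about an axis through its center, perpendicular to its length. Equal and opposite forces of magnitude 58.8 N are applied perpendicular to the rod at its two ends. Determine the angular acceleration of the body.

I = (1/12)ML² = (1/12)(18.7)(1.05)² = 1.718 kg·m².
The couple gives τ = F·(L/2) + F·(L/2) = F L = (58.8)(1.05) = 61.74 N·m.
Newton's second law for rotation, τ = Iα, gives α = τ/I = 61.74/1.718 = 35.94 rad/s².

α ≈ 35.9 rad/s²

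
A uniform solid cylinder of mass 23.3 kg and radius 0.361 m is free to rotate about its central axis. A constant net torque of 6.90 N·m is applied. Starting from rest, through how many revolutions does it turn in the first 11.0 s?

≈ 43.8 revolutions

I = ½MR² = (1/2)(23.3)(0.361)² = 1.518 kg·m².
α = τ/I = 6.90/1.518 = 4.545 rad/s².
θ = ½αt² = ½(4.545)(11.0)² = 275.0 rad.
Revolutions = θ/(2π) = 43.76.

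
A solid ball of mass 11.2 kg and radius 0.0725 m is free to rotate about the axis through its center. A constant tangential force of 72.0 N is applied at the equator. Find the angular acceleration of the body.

I = (2/5)MR² = (2/5)(11.2)(0.0725)² = 0.02355 kg·m².
τ = F R = (72.0)(0.0725) = 5.220 N·m.
From τ = Iα: α = 5.220/0.02355 = 221.7 rad/s².

α ≈ 222 rad/s²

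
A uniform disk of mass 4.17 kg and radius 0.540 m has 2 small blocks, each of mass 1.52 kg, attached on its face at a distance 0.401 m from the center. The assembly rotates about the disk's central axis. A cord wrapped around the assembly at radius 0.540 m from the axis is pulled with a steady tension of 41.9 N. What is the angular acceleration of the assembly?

I_disk = ½MR² = ½(4.17)(0.540)² = 0.6080 kg·m².
I_blocks = 2·m·r² = 2(1.52)(0.401)² = 0.4888 kg·m².
Total I = 1.097 kg·m².
τ = F r = (41.9)(0.540) = 22.63 N·m.
α = τ/I = 22.63/1.097 = 20.63 rad/s².

α ≈ 20.6 rad/s²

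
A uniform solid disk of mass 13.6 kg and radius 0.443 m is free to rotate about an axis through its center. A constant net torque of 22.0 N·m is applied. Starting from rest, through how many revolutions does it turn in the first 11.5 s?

≈ 173 revolutions

I = ½MR² = (1/2)(13.6)(0.443)² = 1.334 kg·m².
α = τ/I = 22.0/1.334 = 16.49 rad/s².
θ = ½αt² = ½(16.49)(11.5)² = 1090 rad.
Revolutions = θ/(2π) = 173.5.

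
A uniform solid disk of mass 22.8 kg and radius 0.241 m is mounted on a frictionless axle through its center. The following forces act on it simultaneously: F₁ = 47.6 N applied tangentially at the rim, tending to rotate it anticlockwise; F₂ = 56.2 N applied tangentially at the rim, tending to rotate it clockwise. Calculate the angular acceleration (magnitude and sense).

α ≈ 3.13 rad/s², clockwise

I = ½MR² = (1/2)(22.8)(0.241)² = 0.6621 kg·m².
Taking anticlockwise as positive: τ₁ = +(47.6)(0.241) = +11.47 N·m; τ₂ = −(56.2)(0.241) = −13.54 N·m.
Net torque τ = -2.073 N·m.
α = τ/I = -2.073/0.6621 = -3.130 rad/s².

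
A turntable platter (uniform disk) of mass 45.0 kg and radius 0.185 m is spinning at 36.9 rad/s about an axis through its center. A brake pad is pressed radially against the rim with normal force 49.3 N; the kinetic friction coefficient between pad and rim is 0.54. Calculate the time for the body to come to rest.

t ≈ 5.77 s

I = ½MR² = (1/2)(45.0)(0.185)² = 0.7701 kg·m².
Friction force f = μN = (0.54)(49.3) = 26.62 N at the rim; torque magnitude τ = fR = 4.925 N·m, opposing ω.
|α| = τ/I = 4.925/0.7701 = 6.396 rad/s² (deceleration).
0 = ω₀ − |α|t ⇒ t = ω₀/|α| = 36.9/6.396 = 5.770 s.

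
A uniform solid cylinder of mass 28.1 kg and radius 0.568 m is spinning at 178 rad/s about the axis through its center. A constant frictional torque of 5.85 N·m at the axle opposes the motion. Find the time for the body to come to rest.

t ≈ 138 s

I = ½MR² = (1/2)(28.1)(0.568)² = 4.533 kg·m².
The net torque has magnitude 5.85 N·m, opposing ω.
|α| = τ/I = 5.850/4.533 = 1.291 rad/s² (deceleration).
0 = ω₀ − |α|t ⇒ t = ω₀/|α| = 178/1.291 = 137.9 s.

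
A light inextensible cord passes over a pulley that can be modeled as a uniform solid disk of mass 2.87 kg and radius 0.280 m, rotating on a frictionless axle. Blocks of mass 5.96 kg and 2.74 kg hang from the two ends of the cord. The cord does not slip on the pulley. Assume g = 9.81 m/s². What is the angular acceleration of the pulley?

α ≈ 11.1 rad/s²

I = ½MR² = (1/2)(2.87)(0.280)² = 0.1125 kg·m².
Heavier block: m₁g − T₁ = m₁a. Lighter block: T₂ − m₂g = m₂a.
Pulley: (T₁ − T₂)R = Iα = I(a/R), so T₁ − T₂ = (I/R²)a = (1/2)M_p a = 1.435·a.
Adding the three: (m₁ − m₂)g = (m₁ + m₂ + 1.435)a, so a = (5.96 − 2.74)(9.81)/(5.96 + 2.74 + 1.435) = 3.117 m/s².
α = a/R = 3.117/0.280 = 11.13 rad/s².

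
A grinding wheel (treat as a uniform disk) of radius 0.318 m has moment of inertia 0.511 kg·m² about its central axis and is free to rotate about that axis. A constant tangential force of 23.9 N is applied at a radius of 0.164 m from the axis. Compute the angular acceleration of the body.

α ≈ 7.67 rad/s²

τ = F·r = (23.9)(0.164) = 3.920 N·m.
Newton's second law for rotation, τ = Iα, gives α = τ/I = 3.920/0.5110 = 7.670 rad/s².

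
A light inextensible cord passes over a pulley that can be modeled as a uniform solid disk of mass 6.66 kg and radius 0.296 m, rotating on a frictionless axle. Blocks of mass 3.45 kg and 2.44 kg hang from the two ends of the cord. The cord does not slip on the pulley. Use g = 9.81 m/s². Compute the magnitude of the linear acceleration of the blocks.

a ≈ 1.07 m/s²

I = ½MR² = (1/2)(6.66)(0.296)² = 0.2918 kg·m².
Heavier block: m₁g − T₁ = m₁a. Lighter block: T₂ − m₂g = m₂a.
Pulley: (T₁ − T₂)R = Iα = I(a/R), so T₁ − T₂ = (I/R²)a = (1/2)M_p a = 3.330·a.
Adding the three: (m₁ − m₂)g = (m₁ + m₂ + 3.330)a, so a = (3.45 − 2.44)(9.81)/(3.45 + 2.44 + 3.330) = 1.075 m/s².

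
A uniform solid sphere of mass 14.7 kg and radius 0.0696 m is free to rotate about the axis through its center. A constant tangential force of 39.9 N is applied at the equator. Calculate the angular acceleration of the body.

I = (2/5)MR² = (2/5)(14.7)(0.0696)² = 0.02848 kg·m².
τ = F R = (39.9)(0.0696) = 2.777 N·m.
Newton's second law for rotation, τ = Iα, gives α = τ/I = 2.777/0.02848 = 97.50 rad/s².

α ≈ 97.5 rad/s²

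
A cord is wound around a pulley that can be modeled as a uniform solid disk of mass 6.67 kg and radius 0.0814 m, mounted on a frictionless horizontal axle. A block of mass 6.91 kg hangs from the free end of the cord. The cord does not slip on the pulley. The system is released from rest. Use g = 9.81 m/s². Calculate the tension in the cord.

I = ½MR² = (1/2)(6.67)(0.0814)² = 0.02210 kg·m².
Block: mg − T = ma. Pulley: TR = Iα. No-slip: a = αR, so T = (I/R²)a = 3.335·a.
Then mg = (m + 3.335)a, so a = (6.91)(9.81)/(6.91 + 3.335) = 6.617 m/s².
T = 3.335·a = 22.07 N.

T ≈ 22.1 N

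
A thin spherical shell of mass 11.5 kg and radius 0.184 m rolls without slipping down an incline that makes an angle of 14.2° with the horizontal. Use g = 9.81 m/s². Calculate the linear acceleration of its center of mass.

Translation along the incline: Mg sinθ − f = Ma.
Rotation about the center: fR = Iα with I = (2/3)MR². No-slip gives a = αR, so f = (I/R²)a = (2/3)M a.
Substituting: Mg sinθ = (1 + 0.6667)Ma, so a = g sinθ/(1 + 0.6667) = (9.81) sin 14.2° / 1.667 = 1.444 m/s².

a ≈ 1.44 m/s²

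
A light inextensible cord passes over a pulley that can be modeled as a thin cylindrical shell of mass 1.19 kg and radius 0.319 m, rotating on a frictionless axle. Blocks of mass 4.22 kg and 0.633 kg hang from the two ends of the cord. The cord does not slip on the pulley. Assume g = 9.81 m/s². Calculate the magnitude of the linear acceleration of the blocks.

I = MR² = (1.19)(0.319)² = 0.1211 kg·m².
Heavier block: m₁g − T₁ = m₁a. Lighter block: T₂ − m₂g = m₂a.
Pulley: (T₁ − T₂)R = Iα = I(a/R), so T₁ − T₂ = (I/R²)a = 1·M_p a = 1.190·a.
Adding the three: (m₁ − m₂)g = (m₁ + m₂ + 1.190)a, so a = (4.22 − 0.633)(9.81)/(4.22 + 0.633 + 1.190) = 5.823 m/s².

a ≈ 5.82 m/s²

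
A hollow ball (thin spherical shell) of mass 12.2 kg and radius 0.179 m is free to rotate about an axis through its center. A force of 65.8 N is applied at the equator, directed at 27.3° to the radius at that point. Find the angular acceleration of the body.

α ≈ 20.7 rad/s²

I = (2/3)MR² = (2/3)(12.2)(0.179)² = 0.2606 kg·m².
Only the tangential component produces torque: τ = F R sinθ = (65.8)(0.179) sin 27.3° = 5.402 N·m.
From τ = Iα: α = 5.402/0.2606 = 20.73 rad/s².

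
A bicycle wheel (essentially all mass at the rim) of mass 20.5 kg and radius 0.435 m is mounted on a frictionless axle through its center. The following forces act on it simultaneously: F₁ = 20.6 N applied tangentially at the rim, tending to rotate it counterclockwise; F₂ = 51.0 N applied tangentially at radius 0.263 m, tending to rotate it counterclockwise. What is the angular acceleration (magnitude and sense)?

I = MR² = (20.5)(0.435)² = 3.879 kg·m².
Taking counterclockwise as positive: τ₁ = +(20.6)(0.435) = +8.961 N·m; τ₂ = +(51.0)(0.263) = +13.41 N·m.
Net torque τ = 22.37 N·m.
α = τ/I = 22.37/3.879 = 5.768 rad/s².

α ≈ 5.77 rad/s², counterclockwise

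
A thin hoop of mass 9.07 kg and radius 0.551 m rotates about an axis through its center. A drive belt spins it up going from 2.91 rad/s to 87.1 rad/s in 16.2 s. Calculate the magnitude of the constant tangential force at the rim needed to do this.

I = MR² = (9.07)(0.551)² = 2.754 kg·m².
α = Δω/Δt = (87.1 − 2.91)/16.2 = 5.197 rad/s².
The required torque is τ = Iα = (2.754)(5.197) = 14.31 N·m.
A tangential force at the rim gives τ = FR, so F = τ/R = 14.31/0.551 = 25.97 N.

F ≈ 26.0 N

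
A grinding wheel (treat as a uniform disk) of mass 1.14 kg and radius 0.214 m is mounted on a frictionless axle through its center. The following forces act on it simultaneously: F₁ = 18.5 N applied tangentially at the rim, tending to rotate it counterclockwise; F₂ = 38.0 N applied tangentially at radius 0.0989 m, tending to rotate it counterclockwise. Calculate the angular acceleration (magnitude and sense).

I = ½MR² = (1/2)(1.14)(0.214)² = 0.02610 kg·m².
Taking counterclockwise as positive: τ₁ = +(18.5)(0.214) = +3.959 N·m; τ₂ = +(38.0)(0.0989) = +3.758 N·m.
Net torque τ = 7.717 N·m.
α = τ/I = 7.717/0.02610 = 295.6 rad/s².

α ≈ 296 rad/s², counterclockwise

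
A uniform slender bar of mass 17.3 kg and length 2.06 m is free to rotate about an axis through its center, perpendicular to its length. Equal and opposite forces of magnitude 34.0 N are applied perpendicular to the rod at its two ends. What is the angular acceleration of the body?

α ≈ 11.4 rad/s²

I = (1/12)ML² = (1/12)(17.3)(2.06)² = 6.118 kg·m².
The couple gives τ = F·(L/2) + F·(L/2) = F L = (34.0)(2.06) = 70.04 N·m.
From τ = Iα: α = 70.04/6.118 = 11.45 rad/s².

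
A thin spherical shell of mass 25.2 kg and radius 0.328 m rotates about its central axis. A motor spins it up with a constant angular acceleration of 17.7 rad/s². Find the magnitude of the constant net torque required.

τ ≈ 32.0 N·m

I = (2/3)MR² = (2/3)(25.2)(0.328)² = 1.807 kg·m².
τ = Iα = (1.807)(17.70) = 31.99 N·m.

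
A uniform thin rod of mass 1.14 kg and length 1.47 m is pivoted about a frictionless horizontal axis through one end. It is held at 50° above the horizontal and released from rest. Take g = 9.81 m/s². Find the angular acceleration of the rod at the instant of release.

α ≈ 6.43 rad/s²

About the pivot, I = (1/3)ML² = (1/3)(1.14)(1.47)² = 0.8211 kg·m².
The weight acts at the center, a distance L/2 = 0.7350 m from the pivot; τ = Mg(L/2) cos 50° = 5.284 N·m.
α = τ/I = 5.284/0.8211 = 6.434 rad/s².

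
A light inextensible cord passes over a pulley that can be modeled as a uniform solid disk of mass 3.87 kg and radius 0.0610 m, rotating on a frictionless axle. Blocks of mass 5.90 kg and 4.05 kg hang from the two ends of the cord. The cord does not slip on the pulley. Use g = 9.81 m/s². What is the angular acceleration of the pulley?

α ≈ 25.0 rad/s²

I = ½MR² = (1/2)(3.87)(0.0610)² = 0.007200 kg·m².
Heavier block: m₁g − T₁ = m₁a. Lighter block: T₂ − m₂g = m₂a.
Pulley: (T₁ − T₂)R = Iα = I(a/R), so T₁ − T₂ = (I/R²)a = (1/2)M_p a = 1.935·a.
Adding the three: (m₁ − m₂)g = (m₁ + m₂ + 1.935)a, so a = (5.90 − 4.05)(9.81)/(5.90 + 4.05 + 1.935) = 1.527 m/s².
α = a/R = 1.527/0.0610 = 25.03 rad/s².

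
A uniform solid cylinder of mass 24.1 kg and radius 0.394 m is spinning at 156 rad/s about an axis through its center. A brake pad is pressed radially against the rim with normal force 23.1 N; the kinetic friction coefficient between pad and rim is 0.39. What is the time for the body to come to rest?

I = ½MR² = (1/2)(24.1)(0.394)² = 1.871 kg·m².
Friction force f = μN = (0.39)(23.1) = 9.009 N at the rim; torque magnitude τ = fR = 3.550 N·m, opposing ω.
|α| = τ/I = 3.550/1.871 = 1.898 rad/s² (deceleration).
0 = ω₀ − |α|t ⇒ t = ω₀/|α| = 156/1.898 = 82.21 s.

t ≈ 82.2 s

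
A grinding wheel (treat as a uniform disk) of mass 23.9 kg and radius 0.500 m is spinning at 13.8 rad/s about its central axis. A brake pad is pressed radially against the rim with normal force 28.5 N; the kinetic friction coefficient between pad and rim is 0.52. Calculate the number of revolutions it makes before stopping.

≈ 6.11 revolutions

I = ½MR² = (1/2)(23.9)(0.500)² = 2.987 kg·m².
Friction force f = μN = (0.52)(28.5) = 14.82 N at the rim; torque magnitude τ = fR = 7.410 N·m, opposing ω.
|α| = τ/I = 7.410/2.987 = 2.480 rad/s² (deceleration).
ω² = ω₀² − 2|α|θ with ω = 0 ⇒ θ = ω₀²/(2|α|) = 38.39 rad = 6.110 rev.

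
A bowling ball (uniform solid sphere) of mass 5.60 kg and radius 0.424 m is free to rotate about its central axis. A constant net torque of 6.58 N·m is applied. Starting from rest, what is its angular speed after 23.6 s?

I = (2/5)MR² = (2/5)(5.60)(0.424)² = 0.4027 kg·m².
α = τ/I = 6.58/0.4027 = 16.34 rad/s².
ω = ω₀ + αt = 0 + (16.34)(23.6) = 385.6 rad/s.

ω ≈ 386 rad/s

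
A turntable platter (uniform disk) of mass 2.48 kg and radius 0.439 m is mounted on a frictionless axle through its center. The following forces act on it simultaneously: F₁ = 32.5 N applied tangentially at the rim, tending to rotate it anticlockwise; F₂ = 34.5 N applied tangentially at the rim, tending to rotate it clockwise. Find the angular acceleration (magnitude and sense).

I = ½MR² = (1/2)(2.48)(0.439)² = 0.2390 kg·m².
Taking anticlockwise as positive: τ₁ = +(32.5)(0.439) = +14.27 N·m; τ₂ = −(34.5)(0.439) = −15.15 N·m.
Net torque τ = -0.8780 N·m.
α = τ/I = -0.8780/0.2390 = -3.674 rad/s².

α ≈ 3.67 rad/s², clockwise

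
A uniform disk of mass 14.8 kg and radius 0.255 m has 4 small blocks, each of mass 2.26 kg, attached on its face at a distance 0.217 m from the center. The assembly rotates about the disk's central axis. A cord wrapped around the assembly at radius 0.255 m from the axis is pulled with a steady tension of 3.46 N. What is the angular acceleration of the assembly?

I_disk = ½MR² = ½(14.8)(0.255)² = 0.4812 kg·m².
I_blocks = 4·m·r² = 4(2.26)(0.217)² = 0.4257 kg·m².
Total I = 0.9069 kg·m².
τ = F r = (3.46)(0.255) = 0.8823 N·m.
α = τ/I = 0.8823/0.9069 = 0.9729 rad/s².

α ≈ 0.973 rad/s²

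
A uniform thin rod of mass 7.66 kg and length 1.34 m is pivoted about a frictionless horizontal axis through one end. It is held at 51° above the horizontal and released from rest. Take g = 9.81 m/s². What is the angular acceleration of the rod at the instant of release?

α ≈ 6.91 rad/s²

About the pivot, I = (1/3)ML² = (1/3)(7.66)(1.34)² = 4.585 kg·m².
The weight acts at the center, a distance L/2 = 0.6700 m from the pivot; τ = Mg(L/2) cos 51° = 31.68 N·m.
α = τ/I = 31.68/4.585 = 6.911 rad/s².
(Equivalently α = (3g/(2L)) cos 51° = 6.911 rad/s².)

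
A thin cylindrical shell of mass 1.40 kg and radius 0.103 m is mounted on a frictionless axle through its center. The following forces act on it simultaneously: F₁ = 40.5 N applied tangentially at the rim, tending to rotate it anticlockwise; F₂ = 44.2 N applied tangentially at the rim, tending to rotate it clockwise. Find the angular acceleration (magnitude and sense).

I = MR² = (1.40)(0.103)² = 0.01485 kg·m².
Taking anticlockwise as positive: τ₁ = +(40.5)(0.103) = +4.171 N·m; τ₂ = −(44.2)(0.103) = −4.553 N·m.
Net torque τ = -0.3811 N·m.
α = τ/I = -0.3811/0.01485 = -25.66 rad/s².

α ≈ 25.7 rad/s², clockwise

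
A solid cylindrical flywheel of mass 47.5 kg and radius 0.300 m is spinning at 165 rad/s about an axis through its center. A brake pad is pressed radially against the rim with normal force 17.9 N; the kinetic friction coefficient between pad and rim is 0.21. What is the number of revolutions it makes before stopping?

I = ½MR² = (1/2)(47.5)(0.300)² = 2.137 kg·m².
Friction force f = μN = (0.21)(17.9) = 3.759 N at the rim; torque magnitude τ = fR = 1.128 N·m, opposing ω.
|α| = τ/I = 1.128/2.137 = 0.5276 rad/s² (deceleration).
ω² = ω₀² − 2|α|θ with ω = 0 ⇒ θ = ω₀²/(2|α|) = 25800 rad = 4106 rev.

≈ 4110 revolutions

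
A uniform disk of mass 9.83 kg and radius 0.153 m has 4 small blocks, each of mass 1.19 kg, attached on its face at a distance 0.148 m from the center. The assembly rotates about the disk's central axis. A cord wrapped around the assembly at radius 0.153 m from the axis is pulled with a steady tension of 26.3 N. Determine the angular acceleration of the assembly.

I_disk = ½MR² = ½(9.83)(0.153)² = 0.1151 kg·m².
I_blocks = 4·m·r² = 4(1.19)(0.148)² = 0.1043 kg·m².
Total I = 0.2193 kg·m².
τ = F r = (26.3)(0.153) = 4.024 N·m.
α = τ/I = 4.024/0.2193 = 18.35 rad/s².

α ≈ 18.3 rad/s²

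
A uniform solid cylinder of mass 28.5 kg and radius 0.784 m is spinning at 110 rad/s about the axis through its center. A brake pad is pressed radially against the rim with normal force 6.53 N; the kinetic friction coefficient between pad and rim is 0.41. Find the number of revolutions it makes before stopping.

≈ 4020 revolutions

I = ½MR² = (1/2)(28.5)(0.784)² = 8.759 kg·m².
Friction force f = μN = (0.41)(6.53) = 2.677 N at the rim; torque magnitude τ = fR = 2.099 N·m, opposing ω.
|α| = τ/I = 2.099/8.759 = 0.2396 rad/s² (deceleration).
ω² = ω₀² − 2|α|θ with ω = 0 ⇒ θ = ω₀²/(2|α|) = 25250 rad = 4018 rev.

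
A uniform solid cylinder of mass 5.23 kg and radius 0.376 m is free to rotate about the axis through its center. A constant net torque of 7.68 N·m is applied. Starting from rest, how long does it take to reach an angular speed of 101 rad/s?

I = ½MR² = (1/2)(5.23)(0.376)² = 0.3697 kg·m².
α = τ/I = 7.68/0.3697 = 20.77 rad/s².
ω = αt ⇒ t = ω/α = 101/20.77 = 4.862 s.

t ≈ 4.86 s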